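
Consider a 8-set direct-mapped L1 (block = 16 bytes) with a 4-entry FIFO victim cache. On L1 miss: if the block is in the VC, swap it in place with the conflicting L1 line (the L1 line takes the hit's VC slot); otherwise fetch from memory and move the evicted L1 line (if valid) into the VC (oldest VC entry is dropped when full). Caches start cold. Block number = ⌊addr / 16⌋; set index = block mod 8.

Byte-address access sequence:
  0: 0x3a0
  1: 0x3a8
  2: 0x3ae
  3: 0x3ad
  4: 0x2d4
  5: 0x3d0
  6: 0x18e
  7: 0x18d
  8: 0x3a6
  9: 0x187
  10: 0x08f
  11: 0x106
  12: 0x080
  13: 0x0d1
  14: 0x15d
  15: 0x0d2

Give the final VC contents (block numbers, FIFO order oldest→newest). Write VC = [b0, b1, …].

#0 0x3a0→b58/s2 MISS; vc=[]
#1 0x3a8→b58/s2 L1-HIT; vc=[]
#2 0x3ae→b58/s2 L1-HIT; vc=[]
#3 0x3ad→b58/s2 L1-HIT; vc=[]
#4 0x2d4→b45/s5 MISS; vc=[]
#5 0x3d0→b61/s5 MISS; vc=[45]
#6 0x18e→b24/s0 MISS; vc=[45]
#7 0x18d→b24/s0 L1-HIT; vc=[45]
#8 0x3a6→b58/s2 L1-HIT; vc=[45]
#9 0x187→b24/s0 L1-HIT; vc=[45]
#10 0x8f→b8/s0 MISS; vc=[45,24]
#11 0x106→b16/s0 MISS; vc=[45,24,8]
#12 0x80→b8/s0 VC-HIT; vc=[45,24,16]
#13 0xd1→b13/s5 MISS; vc=[45,24,16,61]
#14 0x15d→b21/s5 MISS; vc=[24,16,61,13]
#15 0xd2→b13/s5 VC-HIT; vc=[24,16,61,21]

VC = [24, 16, 61, 21]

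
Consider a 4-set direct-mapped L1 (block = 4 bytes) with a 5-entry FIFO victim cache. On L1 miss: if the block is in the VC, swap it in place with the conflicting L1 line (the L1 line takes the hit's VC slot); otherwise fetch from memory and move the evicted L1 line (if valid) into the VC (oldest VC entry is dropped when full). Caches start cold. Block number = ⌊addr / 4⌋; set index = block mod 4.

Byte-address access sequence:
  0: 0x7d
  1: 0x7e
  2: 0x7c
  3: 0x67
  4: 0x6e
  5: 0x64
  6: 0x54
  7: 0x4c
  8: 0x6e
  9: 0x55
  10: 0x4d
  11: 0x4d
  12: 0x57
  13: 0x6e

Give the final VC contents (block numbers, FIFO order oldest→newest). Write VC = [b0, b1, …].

VC = [31, 25, 19]

#0 0x7d→b31/s3 MISS; vc=[]
#1 0x7e→b31/s3 L1-HIT; vc=[]
#2 0x7c→b31/s3 L1-HIT; vc=[]
#3 0x67→b25/s1 MISS; vc=[]
#4 0x6e→b27/s3 MISS; vc=[31]
#5 0x64→b25/s1 L1-HIT; vc=[31]
#6 0x54→b21/s1 MISS; vc=[31,25]
#7 0x4c→b19/s3 MISS; vc=[31,25,27]
#8 0x6e→b27/s3 VC-HIT; vc=[31,25,19]
#9 0x55→b21/s1 L1-HIT; vc=[31,25,19]
#10 0x4d→b19/s3 VC-HIT; vc=[31,25,27]
#11 0x4d→b19/s3 L1-HIT; vc=[31,25,27]
#12 0x57→b21/s1 L1-HIT; vc=[31,25,27]
#13 0x6e→b27/s3 VC-HIT; vc=[31,25,19]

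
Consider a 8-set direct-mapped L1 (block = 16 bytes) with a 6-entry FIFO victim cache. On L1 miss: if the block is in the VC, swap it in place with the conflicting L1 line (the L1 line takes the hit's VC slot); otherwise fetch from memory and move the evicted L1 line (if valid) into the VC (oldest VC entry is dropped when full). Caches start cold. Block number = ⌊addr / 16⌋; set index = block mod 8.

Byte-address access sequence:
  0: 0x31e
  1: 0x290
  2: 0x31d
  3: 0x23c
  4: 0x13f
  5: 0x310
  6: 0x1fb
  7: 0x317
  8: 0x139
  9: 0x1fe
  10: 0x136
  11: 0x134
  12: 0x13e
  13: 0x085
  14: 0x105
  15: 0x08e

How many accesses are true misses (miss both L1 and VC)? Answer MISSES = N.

#0 0x31e→b49/s1 MISS; vc=[]
#1 0x290→b41/s1 MISS; vc=[49]
#2 0x31d→b49/s1 VC-HIT; vc=[41]
#3 0x23c→b35/s3 MISS; vc=[41]
#4 0x13f→b19/s3 MISS; vc=[41,35]
#5 0x310→b49/s1 L1-HIT; vc=[41,35]
#6 0x1fb→b31/s7 MISS; vc=[41,35]
#7 0x317→b49/s1 L1-HIT; vc=[41,35]
#8 0x139→b19/s3 L1-HIT; vc=[41,35]
#9 0x1fe→b31/s7 L1-HIT; vc=[41,35]
#10 0x136→b19/s3 L1-HIT; vc=[41,35]
#11 0x134→b19/s3 L1-HIT; vc=[41,35]
#12 0x13e→b19/s3 L1-HIT; vc=[41,35]
#13 0x85→b8/s0 MISS; vc=[41,35]
#14 0x105→b16/s0 MISS; vc=[41,35,8]
#15 0x8e→b8/s0 VC-HIT; vc=[41,35,16]

MISSES = 7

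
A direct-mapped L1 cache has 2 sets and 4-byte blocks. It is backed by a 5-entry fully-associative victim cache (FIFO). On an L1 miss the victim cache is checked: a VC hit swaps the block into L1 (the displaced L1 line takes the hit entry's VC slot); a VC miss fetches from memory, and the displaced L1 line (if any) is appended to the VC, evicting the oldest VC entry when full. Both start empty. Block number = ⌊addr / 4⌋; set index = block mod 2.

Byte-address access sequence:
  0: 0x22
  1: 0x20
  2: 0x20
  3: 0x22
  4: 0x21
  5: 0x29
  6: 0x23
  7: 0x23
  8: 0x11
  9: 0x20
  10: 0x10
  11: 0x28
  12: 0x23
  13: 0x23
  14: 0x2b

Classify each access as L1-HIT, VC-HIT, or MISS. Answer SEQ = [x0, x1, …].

SEQ = [MISS, L1-HIT, L1-HIT, L1-HIT, L1-HIT, MISS, VC-HIT, L1-HIT, MISS, VC-HIT, VC-HIT, VC-HIT, VC-HIT, L1-HIT, VC-HIT]

#0 0x22→b8/s0 MISS; vc=[]
#1 0x20→b8/s0 L1-HIT; vc=[]
#2 0x20→b8/s0 L1-HIT; vc=[]
#3 0x22→b8/s0 L1-HIT; vc=[]
#4 0x21→b8/s0 L1-HIT; vc=[]
#5 0x29→b10/s0 MISS; vc=[8]
#6 0x23→b8/s0 VC-HIT; vc=[10]
#7 0x23→b8/s0 L1-HIT; vc=[10]
#8 0x11→b4/s0 MISS; vc=[10,8]
#9 0x20→b8/s0 VC-HIT; vc=[10,4]
#10 0x10→b4/s0 VC-HIT; vc=[10,8]
#11 0x28→b10/s0 VC-HIT; vc=[4,8]
#12 0x23→b8/s0 VC-HIT; vc=[4,10]
#13 0x23→b8/s0 L1-HIT; vc=[4,10]
#14 0x2b→b10/s0 VC-HIT; vc=[4,8]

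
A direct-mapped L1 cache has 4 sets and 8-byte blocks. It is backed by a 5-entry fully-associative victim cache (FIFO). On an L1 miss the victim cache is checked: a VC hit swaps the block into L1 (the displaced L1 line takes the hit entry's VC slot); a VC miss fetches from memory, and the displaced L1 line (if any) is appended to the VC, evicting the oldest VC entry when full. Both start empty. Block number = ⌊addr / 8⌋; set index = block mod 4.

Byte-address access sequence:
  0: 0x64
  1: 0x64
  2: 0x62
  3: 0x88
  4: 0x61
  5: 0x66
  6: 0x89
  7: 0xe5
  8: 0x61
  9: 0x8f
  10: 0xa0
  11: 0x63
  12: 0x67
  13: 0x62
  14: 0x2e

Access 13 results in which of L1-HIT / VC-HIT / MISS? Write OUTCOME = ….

  [0] addr=0x64 blk=12 s=0: MISS | VC []
  [1] addr=0x64 blk=12 s=0: L1-HIT | VC []
  [2] addr=0x62 blk=12 s=0: L1-HIT | VC []
  [3] addr=0x88 blk=17 s=1: MISS | VC []
  [4] addr=0x61 blk=12 s=0: L1-HIT | VC []
  [5] addr=0x66 blk=12 s=0: L1-HIT | VC []
  [6] addr=0x89 blk=17 s=1: L1-HIT | VC []
  [7] addr=0xe5 blk=28 s=0: MISS | VC [12]
  [8] addr=0x61 blk=12 s=0: VC-HIT | VC [28]
  [9] addr=0x8f blk=17 s=1: L1-HIT | VC [28]
  [10] addr=0xa0 blk=20 s=0: MISS | VC [28, 12]
  [11] addr=0x63 blk=12 s=0: VC-HIT | VC [28, 20]
  [12] addr=0x67 blk=12 s=0: L1-HIT | VC [28, 20]
  [13] addr=0x62 blk=12 s=0: L1-HIT | VC [28, 20]
  [14] addr=0x2e blk=5 s=1: MISS | VC [28, 20, 17]

OUTCOME = L1-HIT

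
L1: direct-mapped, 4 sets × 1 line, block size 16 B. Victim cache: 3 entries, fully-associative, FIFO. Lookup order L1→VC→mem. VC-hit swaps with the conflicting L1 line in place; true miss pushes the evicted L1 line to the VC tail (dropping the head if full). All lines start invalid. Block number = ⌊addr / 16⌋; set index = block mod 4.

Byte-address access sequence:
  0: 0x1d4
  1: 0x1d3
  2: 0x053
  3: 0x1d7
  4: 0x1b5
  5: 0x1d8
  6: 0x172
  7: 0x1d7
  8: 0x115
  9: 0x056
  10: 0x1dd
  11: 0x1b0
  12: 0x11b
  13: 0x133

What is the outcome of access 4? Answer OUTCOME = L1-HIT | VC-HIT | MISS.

OUTCOME = MISS

#0 0x1d4→b29/s1 MISS; vc=[]
#1 0x1d3→b29/s1 L1-HIT; vc=[]
#2 0x53→b5/s1 MISS; vc=[29]
#3 0x1d7→b29/s1 VC-HIT; vc=[5]
#4 0x1b5→b27/s3 MISS; vc=[5]
#5 0x1d8→b29/s1 L1-HIT; vc=[5]
#6 0x172→b23/s3 MISS; vc=[5,27]
#7 0x1d7→b29/s1 L1-HIT; vc=[5,27]
#8 0x115→b17/s1 MISS; vc=[5,27,29]
#9 0x56→b5/s1 VC-HIT; vc=[17,27,29]
#10 0x1dd→b29/s1 VC-HIT; vc=[17,27,5]
#11 0x1b0→b27/s3 VC-HIT; vc=[17,23,5]
#12 0x11b→b17/s1 VC-HIT; vc=[29,23,5]
#13 0x133→b19/s3 MISS; vc=[23,5,27]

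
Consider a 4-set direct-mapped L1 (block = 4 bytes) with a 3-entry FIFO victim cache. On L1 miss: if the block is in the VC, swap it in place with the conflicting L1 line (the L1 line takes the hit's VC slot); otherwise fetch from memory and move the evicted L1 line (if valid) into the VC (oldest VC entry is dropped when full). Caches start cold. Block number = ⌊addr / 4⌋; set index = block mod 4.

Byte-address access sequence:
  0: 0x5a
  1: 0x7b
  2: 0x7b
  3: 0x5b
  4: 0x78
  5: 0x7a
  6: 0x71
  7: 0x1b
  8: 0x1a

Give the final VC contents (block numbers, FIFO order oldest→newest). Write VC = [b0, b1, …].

0: 0x5a (blk 22, set 2) → MISS  vc=[]
1: 0x7b (blk 30, set 2) → MISS  vc=[22]
2: 0x7b (blk 30, set 2) → L1-HIT  vc=[22]
3: 0x5b (blk 22, set 2) → VC-HIT  vc=[30]
4: 0x78 (blk 30, set 2) → VC-HIT  vc=[22]
5: 0x7a (blk 30, set 2) → L1-HIT  vc=[22]
6: 0x71 (blk 28, set 0) → MISS  vc=[22]
7: 0x1b (blk 6, set 2) → MISS  vc=[22, 30]
8: 0x1a (blk 6, set 2) → L1-HIT  vc=[22, 30]

VC = [22, 30]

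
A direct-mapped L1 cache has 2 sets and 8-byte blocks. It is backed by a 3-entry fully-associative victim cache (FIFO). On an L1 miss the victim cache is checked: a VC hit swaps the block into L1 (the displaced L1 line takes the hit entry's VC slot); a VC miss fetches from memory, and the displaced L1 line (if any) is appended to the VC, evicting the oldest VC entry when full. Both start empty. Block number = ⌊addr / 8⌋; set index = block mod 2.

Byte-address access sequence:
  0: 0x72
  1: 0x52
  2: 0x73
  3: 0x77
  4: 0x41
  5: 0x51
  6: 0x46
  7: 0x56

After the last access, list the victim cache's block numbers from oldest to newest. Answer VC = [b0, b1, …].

#0 0x72→b14/s0 MISS; vc=[]
#1 0x52→b10/s0 MISS; vc=[14]
#2 0x73→b14/s0 VC-HIT; vc=[10]
#3 0x77→b14/s0 L1-HIT; vc=[10]
#4 0x41→b8/s0 MISS; vc=[10,14]
#5 0x51→b10/s0 VC-HIT; vc=[8,14]
#6 0x46→b8/s0 VC-HIT; vc=[10,14]
#7 0x56→b10/s0 VC-HIT; vc=[8,14]

VC = [8, 14]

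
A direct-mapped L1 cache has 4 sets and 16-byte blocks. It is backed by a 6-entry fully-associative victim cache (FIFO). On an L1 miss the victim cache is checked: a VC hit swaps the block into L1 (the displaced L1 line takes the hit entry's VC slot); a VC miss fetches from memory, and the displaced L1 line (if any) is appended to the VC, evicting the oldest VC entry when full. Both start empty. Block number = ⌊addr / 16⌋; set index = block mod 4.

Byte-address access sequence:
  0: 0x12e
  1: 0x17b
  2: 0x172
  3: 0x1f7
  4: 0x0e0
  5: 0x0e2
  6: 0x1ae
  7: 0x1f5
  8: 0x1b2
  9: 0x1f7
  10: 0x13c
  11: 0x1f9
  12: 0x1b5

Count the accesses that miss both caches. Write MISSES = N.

  [0] addr=0x12e blk=18 s=2: MISS | VC []
  [1] addr=0x17b blk=23 s=3: MISS | VC []
  [2] addr=0x172 blk=23 s=3: L1-HIT | VC []
  [3] addr=0x1f7 blk=31 s=3: MISS | VC [23]
  [4] addr=0xe0 blk=14 s=2: MISS | VC [23, 18]
  [5] addr=0xe2 blk=14 s=2: L1-HIT | VC [23, 18]
  [6] addr=0x1ae blk=26 s=2: MISS | VC [23, 18, 14]
  [7] addr=0x1f5 blk=31 s=3: L1-HIT | VC [23, 18, 14]
  [8] addr=0x1b2 blk=27 s=3: MISS | VC [23, 18, 14, 31]
  [9] addr=0x1f7 blk=31 s=3: VC-HIT | VC [23, 18, 14, 27]
  [10] addr=0x13c blk=19 s=3: MISS | VC [23, 18, 14, 27, 31]
  [11] addr=0x1f9 blk=31 s=3: VC-HIT | VC [23, 18, 14, 27, 19]
  [12] addr=0x1b5 blk=27 s=3: VC-HIT | VC [23, 18, 14, 31, 19]

MISSES = 7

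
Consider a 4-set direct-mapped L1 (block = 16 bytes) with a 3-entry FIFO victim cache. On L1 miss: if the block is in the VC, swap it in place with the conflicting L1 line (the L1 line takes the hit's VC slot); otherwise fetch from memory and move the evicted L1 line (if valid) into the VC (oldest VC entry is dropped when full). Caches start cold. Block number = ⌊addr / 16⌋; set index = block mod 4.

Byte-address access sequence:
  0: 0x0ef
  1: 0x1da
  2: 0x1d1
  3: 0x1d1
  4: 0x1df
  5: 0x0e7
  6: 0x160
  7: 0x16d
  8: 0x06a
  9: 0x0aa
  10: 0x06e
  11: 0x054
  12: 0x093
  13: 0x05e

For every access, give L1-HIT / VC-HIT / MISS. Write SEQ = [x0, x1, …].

SEQ = [MISS, MISS, L1-HIT, L1-HIT, L1-HIT, L1-HIT, MISS, L1-HIT, MISS, MISS, VC-HIT, MISS, MISS, VC-HIT]

0: 0xef (blk 14, set 2) → MISS  vc=[]
1: 0x1da (blk 29, set 1) → MISS  vc=[]
2: 0x1d1 (blk 29, set 1) → L1-HIT  vc=[]
3: 0x1d1 (blk 29, set 1) → L1-HIT  vc=[]
4: 0x1df (blk 29, set 1) → L1-HIT  vc=[]
5: 0xe7 (blk 14, set 2) → L1-HIT  vc=[]
6: 0x160 (blk 22, set 2) → MISS  vc=[14]
7: 0x16d (blk 22, set 2) → L1-HIT  vc=[14]
8: 0x6a (blk 6, set 2) → MISS  vc=[14, 22]
9: 0xaa (blk 10, set 2) → MISS  vc=[14, 22, 6]
10: 0x6e (blk 6, set 2) → VC-HIT  vc=[14, 22, 10]
11: 0x54 (blk 5, set 1) → MISS  vc=[22, 10, 29]
12: 0x93 (blk 9, set 1) → MISS  vc=[10, 29, 5]
13: 0x5e (blk 5, set 1) → VC-HIT  vc=[10, 29, 9]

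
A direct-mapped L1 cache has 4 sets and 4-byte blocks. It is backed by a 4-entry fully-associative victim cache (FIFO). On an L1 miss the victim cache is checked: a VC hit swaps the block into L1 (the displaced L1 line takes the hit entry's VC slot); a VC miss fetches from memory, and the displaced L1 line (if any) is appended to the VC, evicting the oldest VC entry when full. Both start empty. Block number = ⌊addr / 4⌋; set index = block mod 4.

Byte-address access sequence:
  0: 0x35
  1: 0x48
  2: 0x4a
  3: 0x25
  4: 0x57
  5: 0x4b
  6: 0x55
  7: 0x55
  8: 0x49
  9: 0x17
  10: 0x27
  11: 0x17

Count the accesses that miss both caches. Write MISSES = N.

  [0] addr=0x35 blk=13 s=1: MISS | VC []
  [1] addr=0x48 blk=18 s=2: MISS | VC []
  [2] addr=0x4a blk=18 s=2: L1-HIT | VC []
  [3] addr=0x25 blk=9 s=1: MISS | VC [13]
  [4] addr=0x57 blk=21 s=1: MISS | VC [13, 9]
  [5] addr=0x4b blk=18 s=2: L1-HIT | VC [13, 9]
  [6] addr=0x55 blk=21 s=1: L1-HIT | VC [13, 9]
  [7] addr=0x55 blk=21 s=1: L1-HIT | VC [13, 9]
  [8] addr=0x49 blk=18 s=2: L1-HIT | VC [13, 9]
  [9] addr=0x17 blk=5 s=1: MISS | VC [13, 9, 21]
  [10] addr=0x27 blk=9 s=1: VC-HIT | VC [13, 5, 21]
  [11] addr=0x17 blk=5 s=1: VC-HIT | VC [13, 9, 21]

MISSES = 5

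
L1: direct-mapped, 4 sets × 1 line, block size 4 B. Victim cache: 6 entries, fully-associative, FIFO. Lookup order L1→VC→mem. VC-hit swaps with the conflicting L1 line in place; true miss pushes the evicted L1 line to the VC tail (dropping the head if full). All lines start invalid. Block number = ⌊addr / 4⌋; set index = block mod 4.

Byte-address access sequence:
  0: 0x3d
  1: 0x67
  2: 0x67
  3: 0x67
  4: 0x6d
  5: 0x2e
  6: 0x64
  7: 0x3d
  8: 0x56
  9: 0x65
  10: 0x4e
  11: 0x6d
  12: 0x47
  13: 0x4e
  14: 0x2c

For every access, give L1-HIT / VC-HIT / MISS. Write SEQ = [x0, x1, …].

SEQ = [MISS, MISS, L1-HIT, L1-HIT, MISS, MISS, L1-HIT, VC-HIT, MISS, VC-HIT, MISS, VC-HIT, MISS, VC-HIT, VC-HIT]

  [0] addr=0x3d blk=15 s=3: MISS | VC []
  [1] addr=0x67 blk=25 s=1: MISS | VC []
  [2] addr=0x67 blk=25 s=1: L1-HIT | VC []
  [3] addr=0x67 blk=25 s=1: L1-HIT | VC []
  [4] addr=0x6d blk=27 s=3: MISS | VC [15]
  [5] addr=0x2e blk=11 s=3: MISS | VC [15, 27]
  [6] addr=0x64 blk=25 s=1: L1-HIT | VC [15, 27]
  [7] addr=0x3d blk=15 s=3: VC-HIT | VC [11, 27]
  [8] addr=0x56 blk=21 s=1: MISS | VC [11, 27, 25]
  [9] addr=0x65 blk=25 s=1: VC-HIT | VC [11, 27, 21]
  [10] addr=0x4e blk=19 s=3: MISS | VC [11, 27, 21, 15]
  [11] addr=0x6d blk=27 s=3: VC-HIT | VC [11, 19, 21, 15]
  [12] addr=0x47 blk=17 s=1: MISS | VC [11, 19, 21, 15, 25]
  [13] addr=0x4e blk=19 s=3: VC-HIT | VC [11, 27, 21, 15, 25]
  [14] addr=0x2c blk=11 s=3: VC-HIT | VC [19, 27, 21, 15, 25]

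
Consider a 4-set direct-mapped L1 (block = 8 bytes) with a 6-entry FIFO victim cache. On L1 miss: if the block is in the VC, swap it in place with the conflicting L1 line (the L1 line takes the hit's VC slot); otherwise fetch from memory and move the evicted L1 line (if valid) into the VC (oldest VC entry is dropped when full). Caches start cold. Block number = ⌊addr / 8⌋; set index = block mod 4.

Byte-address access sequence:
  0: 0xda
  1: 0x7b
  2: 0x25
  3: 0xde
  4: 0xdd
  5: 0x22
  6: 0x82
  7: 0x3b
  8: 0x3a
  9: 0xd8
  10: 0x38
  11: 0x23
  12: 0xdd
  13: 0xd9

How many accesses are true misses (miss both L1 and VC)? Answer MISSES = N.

MISSES = 5

0: 0xda (blk 27, set 3) → MISS  vc=[]
1: 0x7b (blk 15, set 3) → MISS  vc=[27]
2: 0x25 (blk 4, set 0) → MISS  vc=[27]
3: 0xde (blk 27, set 3) → VC-HIT  vc=[15]
4: 0xdd (blk 27, set 3) → L1-HIT  vc=[15]
5: 0x22 (blk 4, set 0) → L1-HIT  vc=[15]
6: 0x82 (blk 16, set 0) → MISS  vc=[15, 4]
7: 0x3b (blk 7, set 3) → MISS  vc=[15, 4, 27]
8: 0x3a (blk 7, set 3) → L1-HIT  vc=[15, 4, 27]
9: 0xd8 (blk 27, set 3) → VC-HIT  vc=[15, 4, 7]
10: 0x38 (blk 7, set 3) → VC-HIT  vc=[15, 4, 27]
11: 0x23 (blk 4, set 0) → VC-HIT  vc=[15, 16, 27]
12: 0xdd (blk 27, set 3) → VC-HIT  vc=[15, 16, 7]
13: 0xd9 (blk 27, set 3) → L1-HIT  vc=[15, 16, 7]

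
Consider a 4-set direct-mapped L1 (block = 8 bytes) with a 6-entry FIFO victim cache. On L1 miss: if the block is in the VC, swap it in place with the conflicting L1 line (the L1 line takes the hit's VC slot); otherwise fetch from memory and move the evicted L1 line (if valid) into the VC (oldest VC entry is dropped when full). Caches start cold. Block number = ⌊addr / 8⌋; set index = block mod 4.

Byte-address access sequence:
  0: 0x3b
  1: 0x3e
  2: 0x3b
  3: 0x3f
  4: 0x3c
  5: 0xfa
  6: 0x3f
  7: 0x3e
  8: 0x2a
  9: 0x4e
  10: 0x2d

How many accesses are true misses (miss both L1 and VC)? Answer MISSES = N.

MISSES = 4

#0 0x3b→b7/s3 MISS; vc=[]
#1 0x3e→b7/s3 L1-HIT; vc=[]
#2 0x3b→b7/s3 L1-HIT; vc=[]
#3 0x3f→b7/s3 L1-HIT; vc=[]
#4 0x3c→b7/s3 L1-HIT; vc=[]
#5 0xfa→b31/s3 MISS; vc=[7]
#6 0x3f→b7/s3 VC-HIT; vc=[31]
#7 0x3e→b7/s3 L1-HIT; vc=[31]
#8 0x2a→b5/s1 MISS; vc=[31]
#9 0x4e→b9/s1 MISS; vc=[31,5]
#10 0x2d→b5/s1 VC-HIT; vc=[31,9]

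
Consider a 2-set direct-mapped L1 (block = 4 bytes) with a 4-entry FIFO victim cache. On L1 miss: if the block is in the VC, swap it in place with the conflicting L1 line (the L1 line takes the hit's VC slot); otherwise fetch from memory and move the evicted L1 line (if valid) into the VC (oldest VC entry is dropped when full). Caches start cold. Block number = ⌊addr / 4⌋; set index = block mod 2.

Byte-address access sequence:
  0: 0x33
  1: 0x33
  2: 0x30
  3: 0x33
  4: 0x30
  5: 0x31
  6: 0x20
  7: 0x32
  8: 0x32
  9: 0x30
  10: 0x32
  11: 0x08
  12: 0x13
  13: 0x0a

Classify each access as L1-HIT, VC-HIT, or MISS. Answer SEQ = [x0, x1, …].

  [0] addr=0x33 blk=12 s=0: MISS | VC []
  [1] addr=0x33 blk=12 s=0: L1-HIT | VC []
  [2] addr=0x30 blk=12 s=0: L1-HIT | VC []
  [3] addr=0x33 blk=12 s=0: L1-HIT | VC []
  [4] addr=0x30 blk=12 s=0: L1-HIT | VC []
  [5] addr=0x31 blk=12 s=0: L1-HIT | VC []
  [6] addr=0x20 blk=8 s=0: MISS | VC [12]
  [7] addr=0x32 blk=12 s=0: VC-HIT | VC [8]
  [8] addr=0x32 blk=12 s=0: L1-HIT | VC [8]
  [9] addr=0x30 blk=12 s=0: L1-HIT | VC [8]
  [10] addr=0x32 blk=12 s=0: L1-HIT | VC [8]
  [11] addr=0x8 blk=2 s=0: MISS | VC [8, 12]
  [12] addr=0x13 blk=4 s=0: MISS | VC [8, 12, 2]
  [13] addr=0xa blk=2 s=0: VC-HIT | VC [8, 12, 4]

SEQ = [MISS, L1-HIT, L1-HIT, L1-HIT, L1-HIT, L1-HIT, MISS, VC-HIT, L1-HIT, L1-HIT, L1-HIT, MISS, MISS, VC-HIT]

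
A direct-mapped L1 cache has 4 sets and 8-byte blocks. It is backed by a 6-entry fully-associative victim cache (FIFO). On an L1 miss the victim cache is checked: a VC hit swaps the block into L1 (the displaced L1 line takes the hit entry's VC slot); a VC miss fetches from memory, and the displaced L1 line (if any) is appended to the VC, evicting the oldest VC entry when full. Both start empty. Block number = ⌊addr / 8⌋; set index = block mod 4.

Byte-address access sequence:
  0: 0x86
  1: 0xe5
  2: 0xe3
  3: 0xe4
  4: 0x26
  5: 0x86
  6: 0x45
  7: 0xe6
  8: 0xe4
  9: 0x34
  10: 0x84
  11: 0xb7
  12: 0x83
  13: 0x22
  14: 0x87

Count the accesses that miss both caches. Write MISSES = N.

0: 0x86 (blk 16, set 0) → MISS  vc=[]
1: 0xe5 (blk 28, set 0) → MISS  vc=[16]
2: 0xe3 (blk 28, set 0) → L1-HIT  vc=[16]
3: 0xe4 (blk 28, set 0) → L1-HIT  vc=[16]
4: 0x26 (blk 4, set 0) → MISS  vc=[16, 28]
5: 0x86 (blk 16, set 0) → VC-HIT  vc=[4, 28]
6: 0x45 (blk 8, set 0) → MISS  vc=[4, 28, 16]
7: 0xe6 (blk 28, set 0) → VC-HIT  vc=[4, 8, 16]
8: 0xe4 (blk 28, set 0) → L1-HIT  vc=[4, 8, 16]
9: 0x34 (blk 6, set 2) → MISS  vc=[4, 8, 16]
10: 0x84 (blk 16, set 0) → VC-HIT  vc=[4, 8, 28]
11: 0xb7 (blk 22, set 2) → MISS  vc=[4, 8, 28, 6]
12: 0x83 (blk 16, set 0) → L1-HIT  vc=[4, 8, 28, 6]
13: 0x22 (blk 4, set 0) → VC-HIT  vc=[16, 8, 28, 6]
14: 0x87 (blk 16, set 0) → VC-HIT  vc=[4, 8, 28, 6]

MISSES = 6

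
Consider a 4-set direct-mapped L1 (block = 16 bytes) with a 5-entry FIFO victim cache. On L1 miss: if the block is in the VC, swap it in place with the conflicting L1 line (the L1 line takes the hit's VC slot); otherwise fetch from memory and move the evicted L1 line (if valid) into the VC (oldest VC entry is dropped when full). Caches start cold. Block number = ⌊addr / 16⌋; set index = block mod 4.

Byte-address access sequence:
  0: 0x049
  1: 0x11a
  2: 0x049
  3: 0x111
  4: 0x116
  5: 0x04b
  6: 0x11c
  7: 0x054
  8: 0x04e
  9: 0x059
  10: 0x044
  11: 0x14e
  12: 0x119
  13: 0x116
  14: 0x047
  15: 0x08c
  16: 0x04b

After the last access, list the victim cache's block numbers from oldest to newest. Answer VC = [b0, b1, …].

VC = [5, 20, 8]

#0 0x49→b4/s0 MISS; vc=[]
#1 0x11a→b17/s1 MISS; vc=[]
#2 0x49→b4/s0 L1-HIT; vc=[]
#3 0x111→b17/s1 L1-HIT; vc=[]
#4 0x116→b17/s1 L1-HIT; vc=[]
#5 0x4b→b4/s0 L1-HIT; vc=[]
#6 0x11c→b17/s1 L1-HIT; vc=[]
#7 0x54→b5/s1 MISS; vc=[17]
#8 0x4e→b4/s0 L1-HIT; vc=[17]
#9 0x59→b5/s1 L1-HIT; vc=[17]
#10 0x44→b4/s0 L1-HIT; vc=[17]
#11 0x14e→b20/s0 MISS; vc=[17,4]
#12 0x119→b17/s1 VC-HIT; vc=[5,4]
#13 0x116→b17/s1 L1-HIT; vc=[5,4]
#14 0x47→b4/s0 VC-HIT; vc=[5,20]
#15 0x8c→b8/s0 MISS; vc=[5,20,4]
#16 0x4b→b4/s0 VC-HIT; vc=[5,20,8]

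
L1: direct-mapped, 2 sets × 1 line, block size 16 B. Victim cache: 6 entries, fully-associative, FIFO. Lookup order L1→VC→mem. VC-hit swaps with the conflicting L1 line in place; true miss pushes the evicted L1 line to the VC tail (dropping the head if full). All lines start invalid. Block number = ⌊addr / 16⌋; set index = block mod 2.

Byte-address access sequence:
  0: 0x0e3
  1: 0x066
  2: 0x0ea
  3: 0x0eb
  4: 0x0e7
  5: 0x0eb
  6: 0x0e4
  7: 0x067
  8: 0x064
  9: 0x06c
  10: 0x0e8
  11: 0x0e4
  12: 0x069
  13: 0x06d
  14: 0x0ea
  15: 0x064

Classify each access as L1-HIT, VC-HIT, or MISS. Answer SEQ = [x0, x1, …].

SEQ = [MISS, MISS, VC-HIT, L1-HIT, L1-HIT, L1-HIT, L1-HIT, VC-HIT, L1-HIT, L1-HIT, VC-HIT, L1-HIT, VC-HIT, L1-HIT, VC-HIT, VC-HIT]

0: 0xe3 (blk 14, set 0) → MISS  vc=[]
1: 0x66 (blk 6, set 0) → MISS  vc=[14]
2: 0xea (blk 14, set 0) → VC-HIT  vc=[6]
3: 0xeb (blk 14, set 0) → L1-HIT  vc=[6]
4: 0xe7 (blk 14, set 0) → L1-HIT  vc=[6]
5: 0xeb (blk 14, set 0) → L1-HIT  vc=[6]
6: 0xe4 (blk 14, set 0) → L1-HIT  vc=[6]
7: 0x67 (blk 6, set 0) → VC-HIT  vc=[14]
8: 0x64 (blk 6, set 0) → L1-HIT  vc=[14]
9: 0x6c (blk 6, set 0) → L1-HIT  vc=[14]
10: 0xe8 (blk 14, set 0) → VC-HIT  vc=[6]
11: 0xe4 (blk 14, set 0) → L1-HIT  vc=[6]
12: 0x69 (blk 6, set 0) → VC-HIT  vc=[14]
13: 0x6d (blk 6, set 0) → L1-HIT  vc=[14]
14: 0xea (blk 14, set 0) → VC-HIT  vc=[6]
15: 0x64 (blk 6, set 0) → VC-HIT  vc=[14]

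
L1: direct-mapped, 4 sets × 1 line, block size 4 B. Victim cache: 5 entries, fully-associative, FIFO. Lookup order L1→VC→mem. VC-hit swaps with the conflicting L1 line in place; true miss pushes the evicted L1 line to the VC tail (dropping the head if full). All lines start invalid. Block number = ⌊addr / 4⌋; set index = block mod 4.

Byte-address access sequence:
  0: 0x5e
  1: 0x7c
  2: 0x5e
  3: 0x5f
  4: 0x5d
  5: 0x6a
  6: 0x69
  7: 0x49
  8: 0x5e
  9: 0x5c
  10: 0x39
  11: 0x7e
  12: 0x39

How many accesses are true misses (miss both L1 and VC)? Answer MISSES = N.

  [0] addr=0x5e blk=23 s=3: MISS | VC []
  [1] addr=0x7c blk=31 s=3: MISS | VC [23]
  [2] addr=0x5e blk=23 s=3: VC-HIT | VC [31]
  [3] addr=0x5f blk=23 s=3: L1-HIT | VC [31]
  [4] addr=0x5d blk=23 s=3: L1-HIT | VC [31]
  [5] addr=0x6a blk=26 s=2: MISS | VC [31]
  [6] addr=0x69 blk=26 s=2: L1-HIT | VC [31]
  [7] addr=0x49 blk=18 s=2: MISS | VC [31, 26]
  [8] addr=0x5e blk=23 s=3: L1-HIT | VC [31, 26]
  [9] addr=0x5c blk=23 s=3: L1-HIT | VC [31, 26]
  [10] addr=0x39 blk=14 s=2: MISS | VC [31, 26, 18]
  [11] addr=0x7e blk=31 s=3: VC-HIT | VC [23, 26, 18]
  [12] addr=0x39 blk=14 s=2: L1-HIT | VC [23, 26, 18]

MISSES = 5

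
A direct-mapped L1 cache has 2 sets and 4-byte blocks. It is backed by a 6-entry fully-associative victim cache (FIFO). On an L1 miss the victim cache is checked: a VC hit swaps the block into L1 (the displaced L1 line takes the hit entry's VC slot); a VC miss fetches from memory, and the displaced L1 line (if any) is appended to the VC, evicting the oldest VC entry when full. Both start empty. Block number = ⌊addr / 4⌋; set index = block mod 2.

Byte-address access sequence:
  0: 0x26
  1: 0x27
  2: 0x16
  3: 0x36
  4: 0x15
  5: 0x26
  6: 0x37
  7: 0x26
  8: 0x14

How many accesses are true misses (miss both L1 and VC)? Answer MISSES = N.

MISSES = 3

#0 0x26→b9/s1 MISS; vc=[]
#1 0x27→b9/s1 L1-HIT; vc=[]
#2 0x16→b5/s1 MISS; vc=[9]
#3 0x36→b13/s1 MISS; vc=[9,5]
#4 0x15→b5/s1 VC-HIT; vc=[9,13]
#5 0x26→b9/s1 VC-HIT; vc=[5,13]
#6 0x37→b13/s1 VC-HIT; vc=[5,9]
#7 0x26→b9/s1 VC-HIT; vc=[5,13]
#8 0x14→b5/s1 VC-HIT; vc=[9,13]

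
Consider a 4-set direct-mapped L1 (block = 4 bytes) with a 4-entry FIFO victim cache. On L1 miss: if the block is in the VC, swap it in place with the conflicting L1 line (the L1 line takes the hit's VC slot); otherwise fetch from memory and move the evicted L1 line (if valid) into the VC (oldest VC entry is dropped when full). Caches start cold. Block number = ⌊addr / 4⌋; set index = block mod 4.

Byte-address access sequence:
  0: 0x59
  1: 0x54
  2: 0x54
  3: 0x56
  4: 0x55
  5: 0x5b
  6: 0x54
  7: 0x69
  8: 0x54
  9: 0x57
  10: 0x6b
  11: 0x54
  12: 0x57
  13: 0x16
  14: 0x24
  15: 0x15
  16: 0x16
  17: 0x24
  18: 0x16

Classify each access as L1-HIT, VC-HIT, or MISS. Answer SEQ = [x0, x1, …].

#0 0x59→b22/s2 MISS; vc=[]
#1 0x54→b21/s1 MISS; vc=[]
#2 0x54→b21/s1 L1-HIT; vc=[]
#3 0x56→b21/s1 L1-HIT; vc=[]
#4 0x55→b21/s1 L1-HIT; vc=[]
#5 0x5b→b22/s2 L1-HIT; vc=[]
#6 0x54→b21/s1 L1-HIT; vc=[]
#7 0x69→b26/s2 MISS; vc=[22]
#8 0x54→b21/s1 L1-HIT; vc=[22]
#9 0x57→b21/s1 L1-HIT; vc=[22]
#10 0x6b→b26/s2 L1-HIT; vc=[22]
#11 0x54→b21/s1 L1-HIT; vc=[22]
#12 0x57→b21/s1 L1-HIT; vc=[22]
#13 0x16→b5/s1 MISS; vc=[22,21]
#14 0x24→b9/s1 MISS; vc=[22,21,5]
#15 0x15→b5/s1 VC-HIT; vc=[22,21,9]
#16 0x16→b5/s1 L1-HIT; vc=[22,21,9]
#17 0x24→b9/s1 VC-HIT; vc=[22,21,5]
#18 0x16→b5/s1 VC-HIT; vc=[22,21,9]

SEQ = [MISS, MISS, L1-HIT, L1-HIT, L1-HIT, L1-HIT, L1-HIT, MISS, L1-HIT, L1-HIT, L1-HIT, L1-HIT, L1-HIT, MISS, MISS, VC-HIT, L1-HIT, VC-HIT, VC-HIT]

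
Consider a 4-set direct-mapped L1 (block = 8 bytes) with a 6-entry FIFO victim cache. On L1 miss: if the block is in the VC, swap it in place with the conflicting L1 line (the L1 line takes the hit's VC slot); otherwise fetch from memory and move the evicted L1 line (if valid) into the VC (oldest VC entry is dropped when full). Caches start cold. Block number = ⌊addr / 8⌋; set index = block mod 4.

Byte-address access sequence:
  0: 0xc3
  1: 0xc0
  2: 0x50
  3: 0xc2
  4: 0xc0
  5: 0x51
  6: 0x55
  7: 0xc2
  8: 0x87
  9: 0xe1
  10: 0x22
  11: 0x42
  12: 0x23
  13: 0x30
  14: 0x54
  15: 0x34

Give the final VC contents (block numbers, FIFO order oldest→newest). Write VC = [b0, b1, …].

VC = [24, 16, 28, 8, 10]

  [0] addr=0xc3 blk=24 s=0: MISS | VC []
  [1] addr=0xc0 blk=24 s=0: L1-HIT | VC []
  [2] addr=0x50 blk=10 s=2: MISS | VC []
  [3] addr=0xc2 blk=24 s=0: L1-HIT | VC []
  [4] addr=0xc0 blk=24 s=0: L1-HIT | VC []
  [5] addr=0x51 blk=10 s=2: L1-HIT | VC []
  [6] addr=0x55 blk=10 s=2: L1-HIT | VC []
  [7] addr=0xc2 blk=24 s=0: L1-HIT | VC []
  [8] addr=0x87 blk=16 s=0: MISS | VC [24]
  [9] addr=0xe1 blk=28 s=0: MISS | VC [24, 16]
  [10] addr=0x22 blk=4 s=0: MISS | VC [24, 16, 28]
  [11] addr=0x42 blk=8 s=0: MISS | VC [24, 16, 28, 4]
  [12] addr=0x23 blk=4 s=0: VC-HIT | VC [24, 16, 28, 8]
  [13] addr=0x30 blk=6 s=2: MISS | VC [24, 16, 28, 8, 10]
  [14] addr=0x54 blk=10 s=2: VC-HIT | VC [24, 16, 28, 8, 6]
  [15] addr=0x34 blk=6 s=2: VC-HIT | VC [24, 16, 28, 8, 10]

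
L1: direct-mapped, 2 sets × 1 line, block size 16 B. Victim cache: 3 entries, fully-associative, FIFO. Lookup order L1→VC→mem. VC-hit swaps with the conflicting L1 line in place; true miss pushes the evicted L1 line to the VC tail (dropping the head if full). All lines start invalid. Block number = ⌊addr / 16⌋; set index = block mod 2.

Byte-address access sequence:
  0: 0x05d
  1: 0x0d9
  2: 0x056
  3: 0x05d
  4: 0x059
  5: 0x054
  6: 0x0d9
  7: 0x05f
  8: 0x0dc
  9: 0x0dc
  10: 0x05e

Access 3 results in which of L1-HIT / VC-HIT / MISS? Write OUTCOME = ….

  [0] addr=0x5d blk=5 s=1: MISS | VC []
  [1] addr=0xd9 blk=13 s=1: MISS | VC [5]
  [2] addr=0x56 blk=5 s=1: VC-HIT | VC [13]
  [3] addr=0x5d blk=5 s=1: L1-HIT | VC [13]
  [4] addr=0x59 blk=5 s=1: L1-HIT | VC [13]
  [5] addr=0x54 blk=5 s=1: L1-HIT | VC [13]
  [6] addr=0xd9 blk=13 s=1: VC-HIT | VC [5]
  [7] addr=0x5f blk=5 s=1: VC-HIT | VC [13]
  [8] addr=0xdc blk=13 s=1: VC-HIT | VC [5]
  [9] addr=0xdc blk=13 s=1: L1-HIT | VC [5]
  [10] addr=0x5e blk=5 s=1: VC-HIT | VC [13]

OUTCOME = L1-HIT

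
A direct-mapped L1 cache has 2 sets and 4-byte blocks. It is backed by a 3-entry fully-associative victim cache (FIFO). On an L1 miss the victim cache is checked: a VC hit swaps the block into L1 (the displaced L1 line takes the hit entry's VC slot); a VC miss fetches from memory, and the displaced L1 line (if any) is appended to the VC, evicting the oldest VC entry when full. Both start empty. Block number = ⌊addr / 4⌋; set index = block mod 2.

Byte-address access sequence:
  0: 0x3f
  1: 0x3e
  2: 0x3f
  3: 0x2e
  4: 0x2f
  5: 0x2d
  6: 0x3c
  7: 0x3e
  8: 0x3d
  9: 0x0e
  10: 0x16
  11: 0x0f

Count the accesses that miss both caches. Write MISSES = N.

MISSES = 4

#0 0x3f→b15/s1 MISS; vc=[]
#1 0x3e→b15/s1 L1-HIT; vc=[]
#2 0x3f→b15/s1 L1-HIT; vc=[]
#3 0x2e→b11/s1 MISS; vc=[15]
#4 0x2f→b11/s1 L1-HIT; vc=[15]
#5 0x2d→b11/s1 L1-HIT; vc=[15]
#6 0x3c→b15/s1 VC-HIT; vc=[11]
#7 0x3e→b15/s1 L1-HIT; vc=[11]
#8 0x3d→b15/s1 L1-HIT; vc=[11]
#9 0xe→b3/s1 MISS; vc=[11,15]
#10 0x16→b5/s1 MISS; vc=[11,15,3]
#11 0xf→b3/s1 VC-HIT; vc=[11,15,5]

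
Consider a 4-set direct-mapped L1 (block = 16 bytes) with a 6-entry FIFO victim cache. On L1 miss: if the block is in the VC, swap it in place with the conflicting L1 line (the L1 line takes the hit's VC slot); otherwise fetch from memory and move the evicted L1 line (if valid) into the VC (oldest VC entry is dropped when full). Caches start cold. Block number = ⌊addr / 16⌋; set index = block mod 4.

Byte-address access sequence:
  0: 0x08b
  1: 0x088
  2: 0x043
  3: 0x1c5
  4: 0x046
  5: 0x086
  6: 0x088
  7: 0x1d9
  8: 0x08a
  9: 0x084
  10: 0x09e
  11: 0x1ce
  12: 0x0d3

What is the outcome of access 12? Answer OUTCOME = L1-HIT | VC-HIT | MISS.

0: 0x8b (blk 8, set 0) → MISS  vc=[]
1: 0x88 (blk 8, set 0) → L1-HIT  vc=[]
2: 0x43 (blk 4, set 0) → MISS  vc=[8]
3: 0x1c5 (blk 28, set 0) → MISS  vc=[8, 4]
4: 0x46 (blk 4, set 0) → VC-HIT  vc=[8, 28]
5: 0x86 (blk 8, set 0) → VC-HIT  vc=[4, 28]
6: 0x88 (blk 8, set 0) → L1-HIT  vc=[4, 28]
7: 0x1d9 (blk 29, set 1) → MISS  vc=[4, 28]
8: 0x8a (blk 8, set 0) → L1-HIT  vc=[4, 28]
9: 0x84 (blk 8, set 0) → L1-HIT  vc=[4, 28]
10: 0x9e (blk 9, set 1) → MISS  vc=[4, 28, 29]
11: 0x1ce (blk 28, set 0) → VC-HIT  vc=[4, 8, 29]
12: 0xd3 (blk 13, set 1) → MISS  vc=[4, 8, 29, 9]

OUTCOME = MISS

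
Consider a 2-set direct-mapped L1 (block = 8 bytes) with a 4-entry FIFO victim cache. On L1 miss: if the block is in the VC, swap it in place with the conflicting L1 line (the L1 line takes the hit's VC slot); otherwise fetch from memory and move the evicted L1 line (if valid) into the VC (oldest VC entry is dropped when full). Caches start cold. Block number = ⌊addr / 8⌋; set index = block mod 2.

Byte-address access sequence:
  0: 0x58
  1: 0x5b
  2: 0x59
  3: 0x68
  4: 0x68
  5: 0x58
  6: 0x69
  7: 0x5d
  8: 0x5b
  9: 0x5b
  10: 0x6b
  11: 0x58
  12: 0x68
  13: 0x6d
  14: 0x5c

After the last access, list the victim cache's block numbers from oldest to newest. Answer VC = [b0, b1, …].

VC = [13]

#0 0x58→b11/s1 MISS; vc=[]
#1 0x5b→b11/s1 L1-HIT; vc=[]
#2 0x59→b11/s1 L1-HIT; vc=[]
#3 0x68→b13/s1 MISS; vc=[11]
#4 0x68→b13/s1 L1-HIT; vc=[11]
#5 0x58→b11/s1 VC-HIT; vc=[13]
#6 0x69→b13/s1 VC-HIT; vc=[11]
#7 0x5d→b11/s1 VC-HIT; vc=[13]
#8 0x5b→b11/s1 L1-HIT; vc=[13]
#9 0x5b→b11/s1 L1-HIT; vc=[13]
#10 0x6b→b13/s1 VC-HIT; vc=[11]
#11 0x58→b11/s1 VC-HIT; vc=[13]
#12 0x68→b13/s1 VC-HIT; vc=[11]
#13 0x6d→b13/s1 L1-HIT; vc=[11]
#14 0x5c→b11/s1 VC-HIT; vc=[13]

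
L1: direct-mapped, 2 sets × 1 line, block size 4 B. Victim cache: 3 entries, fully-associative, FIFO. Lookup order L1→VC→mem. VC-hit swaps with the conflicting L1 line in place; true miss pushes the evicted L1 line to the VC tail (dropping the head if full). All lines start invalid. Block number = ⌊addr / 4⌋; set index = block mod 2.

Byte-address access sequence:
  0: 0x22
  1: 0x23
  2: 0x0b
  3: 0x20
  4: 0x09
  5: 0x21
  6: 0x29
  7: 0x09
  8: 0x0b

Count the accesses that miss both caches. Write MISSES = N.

MISSES = 3

#0 0x22→b8/s0 MISS; vc=[]
#1 0x23→b8/s0 L1-HIT; vc=[]
#2 0xb→b2/s0 MISS; vc=[8]
#3 0x20→b8/s0 VC-HIT; vc=[2]
#4 0x9→b2/s0 VC-HIT; vc=[8]
#5 0x21→b8/s0 VC-HIT; vc=[2]
#6 0x29→b10/s0 MISS; vc=[2,8]
#7 0x9→b2/s0 VC-HIT; vc=[10,8]
#8 0xb→b2/s0 L1-HIT; vc=[10,8]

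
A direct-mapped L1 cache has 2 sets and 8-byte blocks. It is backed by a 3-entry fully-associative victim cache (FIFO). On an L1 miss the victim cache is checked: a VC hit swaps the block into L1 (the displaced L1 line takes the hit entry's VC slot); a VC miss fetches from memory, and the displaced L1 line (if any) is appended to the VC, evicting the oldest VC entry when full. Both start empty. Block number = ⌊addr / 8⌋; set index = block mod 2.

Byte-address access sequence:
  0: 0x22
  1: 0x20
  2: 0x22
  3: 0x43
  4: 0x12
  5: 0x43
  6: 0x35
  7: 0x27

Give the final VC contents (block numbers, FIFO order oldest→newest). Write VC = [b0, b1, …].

#0 0x22→b4/s0 MISS; vc=[]
#1 0x20→b4/s0 L1-HIT; vc=[]
#2 0x22→b4/s0 L1-HIT; vc=[]
#3 0x43→b8/s0 MISS; vc=[4]
#4 0x12→b2/s0 MISS; vc=[4,8]
#5 0x43→b8/s0 VC-HIT; vc=[4,2]
#6 0x35→b6/s0 MISS; vc=[4,2,8]
#7 0x27→b4/s0 VC-HIT; vc=[6,2,8]

VC = [6, 2, 8]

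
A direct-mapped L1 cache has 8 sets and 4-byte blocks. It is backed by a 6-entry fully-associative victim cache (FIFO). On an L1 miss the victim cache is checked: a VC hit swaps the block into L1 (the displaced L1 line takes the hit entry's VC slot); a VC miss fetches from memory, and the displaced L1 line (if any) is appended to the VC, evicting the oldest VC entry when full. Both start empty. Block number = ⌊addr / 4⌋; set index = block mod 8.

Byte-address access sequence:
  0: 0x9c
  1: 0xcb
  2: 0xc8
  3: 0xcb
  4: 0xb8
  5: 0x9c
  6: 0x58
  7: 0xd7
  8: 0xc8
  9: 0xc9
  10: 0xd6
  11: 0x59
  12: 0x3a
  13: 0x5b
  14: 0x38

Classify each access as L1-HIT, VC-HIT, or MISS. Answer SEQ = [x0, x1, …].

  [0] addr=0x9c blk=39 s=7: MISS | VC []
  [1] addr=0xcb blk=50 s=2: MISS | VC []
  [2] addr=0xc8 blk=50 s=2: L1-HIT | VC []
  [3] addr=0xcb blk=50 s=2: L1-HIT | VC []
  [4] addr=0xb8 blk=46 s=6: MISS | VC []
  [5] addr=0x9c blk=39 s=7: L1-HIT | VC []
  [6] addr=0x58 blk=22 s=6: MISS | VC [46]
  [7] addr=0xd7 blk=53 s=5: MISS | VC [46]
  [8] addr=0xc8 blk=50 s=2: L1-HIT | VC [46]
  [9] addr=0xc9 blk=50 s=2: L1-HIT | VC [46]
  [10] addr=0xd6 blk=53 s=5: L1-HIT | VC [46]
  [11] addr=0x59 blk=22 s=6: L1-HIT | VC [46]
  [12] addr=0x3a blk=14 s=6: MISS | VC [46, 22]
  [13] addr=0x5b blk=22 s=6: VC-HIT | VC [46, 14]
  [14] addr=0x38 blk=14 s=6: VC-HIT | VC [46, 22]

SEQ = [MISS, MISS, L1-HIT, L1-HIT, MISS, L1-HIT, MISS, MISS, L1-HIT, L1-HIT, L1-HIT, L1-HIT, MISS, VC-HIT, VC-HIT]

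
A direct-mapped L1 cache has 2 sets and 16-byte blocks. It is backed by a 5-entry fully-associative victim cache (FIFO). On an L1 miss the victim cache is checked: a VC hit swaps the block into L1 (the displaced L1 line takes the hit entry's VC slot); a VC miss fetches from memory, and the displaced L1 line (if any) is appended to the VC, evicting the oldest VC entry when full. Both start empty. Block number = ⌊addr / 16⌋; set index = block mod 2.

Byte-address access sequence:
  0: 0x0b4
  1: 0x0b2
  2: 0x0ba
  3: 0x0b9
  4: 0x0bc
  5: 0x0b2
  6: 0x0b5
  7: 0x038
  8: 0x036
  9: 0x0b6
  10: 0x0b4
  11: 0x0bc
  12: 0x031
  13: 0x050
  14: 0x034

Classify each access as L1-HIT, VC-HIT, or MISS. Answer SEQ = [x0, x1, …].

#0 0xb4→b11/s1 MISS; vc=[]
#1 0xb2→b11/s1 L1-HIT; vc=[]
#2 0xba→b11/s1 L1-HIT; vc=[]
#3 0xb9→b11/s1 L1-HIT; vc=[]
#4 0xbc→b11/s1 L1-HIT; vc=[]
#5 0xb2→b11/s1 L1-HIT; vc=[]
#6 0xb5→b11/s1 L1-HIT; vc=[]
#7 0x38→b3/s1 MISS; vc=[11]
#8 0x36→b3/s1 L1-HIT; vc=[11]
#9 0xb6→b11/s1 VC-HIT; vc=[3]
#10 0xb4→b11/s1 L1-HIT; vc=[3]
#11 0xbc→b11/s1 L1-HIT; vc=[3]
#12 0x31→b3/s1 VC-HIT; vc=[11]
#13 0x50→b5/s1 MISS; vc=[11,3]
#14 0x34→b3/s1 VC-HIT; vc=[11,5]

SEQ = [MISS, L1-HIT, L1-HIT, L1-HIT, L1-HIT, L1-HIT, L1-HIT, MISS, L1-HIT, VC-HIT, L1-HIT, L1-HIT, VC-HIT, MISS, VC-HIT]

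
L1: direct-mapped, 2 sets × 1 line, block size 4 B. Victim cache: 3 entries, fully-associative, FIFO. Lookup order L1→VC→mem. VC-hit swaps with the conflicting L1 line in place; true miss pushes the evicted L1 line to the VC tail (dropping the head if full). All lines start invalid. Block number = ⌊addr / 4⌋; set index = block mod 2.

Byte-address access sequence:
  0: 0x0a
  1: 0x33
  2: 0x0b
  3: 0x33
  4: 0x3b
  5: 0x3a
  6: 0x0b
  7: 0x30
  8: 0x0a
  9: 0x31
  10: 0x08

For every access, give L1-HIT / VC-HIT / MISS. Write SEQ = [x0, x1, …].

#0 0xa→b2/s0 MISS; vc=[]
#1 0x33→b12/s0 MISS; vc=[2]
#2 0xb→b2/s0 VC-HIT; vc=[12]
#3 0x33→b12/s0 VC-HIT; vc=[2]
#4 0x3b→b14/s0 MISS; vc=[2,12]
#5 0x3a→b14/s0 L1-HIT; vc=[2,12]
#6 0xb→b2/s0 VC-HIT; vc=[14,12]
#7 0x30→b12/s0 VC-HIT; vc=[14,2]
#8 0xa→b2/s0 VC-HIT; vc=[14,12]
#9 0x31→b12/s0 VC-HIT; vc=[14,2]
#10 0x8→b2/s0 VC-HIT; vc=[14,12]

SEQ = [MISS, MISS, VC-HIT, VC-HIT, MISS, L1-HIT, VC-HIT, VC-HIT, VC-HIT, VC-HIT, VC-HIT]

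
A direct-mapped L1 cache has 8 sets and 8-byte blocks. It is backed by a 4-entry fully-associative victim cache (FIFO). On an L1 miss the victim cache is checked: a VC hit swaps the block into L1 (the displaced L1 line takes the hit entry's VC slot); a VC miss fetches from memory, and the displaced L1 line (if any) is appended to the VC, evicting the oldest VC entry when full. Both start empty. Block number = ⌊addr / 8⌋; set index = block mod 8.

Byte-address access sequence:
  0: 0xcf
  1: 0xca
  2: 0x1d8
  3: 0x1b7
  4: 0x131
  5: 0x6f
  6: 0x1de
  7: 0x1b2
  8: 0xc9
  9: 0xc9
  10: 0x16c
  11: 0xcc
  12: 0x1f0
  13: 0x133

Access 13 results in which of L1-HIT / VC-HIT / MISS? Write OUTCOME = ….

0: 0xcf (blk 25, set 1) → MISS  vc=[]
1: 0xca (blk 25, set 1) → L1-HIT  vc=[]
2: 0x1d8 (blk 59, set 3) → MISS  vc=[]
3: 0x1b7 (blk 54, set 6) → MISS  vc=[]
4: 0x131 (blk 38, set 6) → MISS  vc=[54]
5: 0x6f (blk 13, set 5) → MISS  vc=[54]
6: 0x1de (blk 59, set 3) → L1-HIT  vc=[54]
7: 0x1b2 (blk 54, set 6) → VC-HIT  vc=[38]
8: 0xc9 (blk 25, set 1) → L1-HIT  vc=[38]
9: 0xc9 (blk 25, set 1) → L1-HIT  vc=[38]
10: 0x16c (blk 45, set 5) → MISS  vc=[38, 13]
11: 0xcc (blk 25, set 1) → L1-HIT  vc=[38, 13]
12: 0x1f0 (blk 62, set 6) → MISS  vc=[38, 13, 54]
13: 0x133 (blk 38, set 6) → VC-HIT  vc=[62, 13, 54]

OUTCOME = VC-HIT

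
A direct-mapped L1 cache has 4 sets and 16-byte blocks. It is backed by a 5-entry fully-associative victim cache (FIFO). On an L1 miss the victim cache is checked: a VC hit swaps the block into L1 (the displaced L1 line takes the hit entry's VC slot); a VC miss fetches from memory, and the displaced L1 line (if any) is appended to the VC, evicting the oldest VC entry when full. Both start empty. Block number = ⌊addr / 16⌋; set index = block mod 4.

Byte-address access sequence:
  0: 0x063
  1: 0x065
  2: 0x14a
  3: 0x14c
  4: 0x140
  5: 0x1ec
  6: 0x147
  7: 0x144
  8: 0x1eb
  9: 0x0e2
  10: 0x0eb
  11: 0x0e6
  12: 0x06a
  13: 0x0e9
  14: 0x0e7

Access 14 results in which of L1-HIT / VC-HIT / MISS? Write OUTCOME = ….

  [0] addr=0x63 blk=6 s=2: MISS | VC []
  [1] addr=0x65 blk=6 s=2: L1-HIT | VC []
  [2] addr=0x14a blk=20 s=0: MISS | VC []
  [3] addr=0x14c blk=20 s=0: L1-HIT | VC []
  [4] addr=0x140 blk=20 s=0: L1-HIT | VC []
  [5] addr=0x1ec blk=30 s=2: MISS | VC [6]
  [6] addr=0x147 blk=20 s=0: L1-HIT | VC [6]
  [7] addr=0x144 blk=20 s=0: L1-HIT | VC [6]
  [8] addr=0x1eb blk=30 s=2: L1-HIT | VC [6]
  [9] addr=0xe2 blk=14 s=2: MISS | VC [6, 30]
  [10] addr=0xeb blk=14 s=2: L1-HIT | VC [6, 30]
  [11] addr=0xe6 blk=14 s=2: L1-HIT | VC [6, 30]
  [12] addr=0x6a blk=6 s=2: VC-HIT | VC [14, 30]
  [13] addr=0xe9 blk=14 s=2: VC-HIT | VC [6, 30]
  [14] addr=0xe7 blk=14 s=2: L1-HIT | VC [6, 30]

OUTCOME = L1-HIT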